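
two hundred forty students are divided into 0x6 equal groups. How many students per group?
Convert two hundred forty (English words) → 2×100 + 40 = 240 (decimal)
Convert 0x6 (hexadecimal) → 6 (decimal)
Compute 240 ÷ 6 = 40
40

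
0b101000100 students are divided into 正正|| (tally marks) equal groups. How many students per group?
Convert 0b101000100 (binary) → 256 + 64 + 4 = 324 (decimal)
Convert 正正|| (tally marks) → 5 + 5 + 2 = 12 (decimal)
Compute 324 ÷ 12 = 27
27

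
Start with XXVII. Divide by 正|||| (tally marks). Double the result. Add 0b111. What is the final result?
Convert XXVII (Roman numeral) → 10 + 10 + 5 + 1 + 1 = 27 (decimal)
Start: 27
Convert 正|||| (tally marks) → 5 + 4 = 9 (decimal)
27 ÷ 9 = 3
3 × 2 = 6
Convert 0b111 (binary) → 4 + 2 + 1 = 7 (decimal)
6 + 7 = 13
13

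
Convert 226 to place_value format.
Convert 226 (decimal) → 226 = 2×100 + 2×10 + 6 → 2 hundreds, 2 tens, 6 ones (place-value notation)
2 hundreds, 2 tens, 6 ones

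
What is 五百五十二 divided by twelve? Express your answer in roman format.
Convert 五百五十二 (Chinese numeral) → 5×100 + 5×10 + 2 = 552 (decimal)
Convert twelve (English words) → 12 (decimal)
Compute 552 ÷ 12 = 46
Convert 46 (decimal) → 46 = 40 + 5 + 1 → XLVI (Roman numeral)
XLVI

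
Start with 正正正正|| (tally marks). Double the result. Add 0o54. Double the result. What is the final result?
Convert 正正正正|| (tally marks) → 5 + 5 + 5 + 5 + 2 = 22 (decimal)
Start: 22
22 × 2 = 44
Convert 0o54 (octal) → 5×8 + 4 = 44 (decimal)
44 + 44 = 88
88 × 2 = 176
176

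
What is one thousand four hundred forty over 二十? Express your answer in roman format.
Convert one thousand four hundred forty (English words) → 1×1000 + 4×100 + 40 = 1440 (decimal)
Convert 二十 (Chinese numeral) → 2×10 = 20 (decimal)
Compute 1440 ÷ 20 = 72
Convert 72 (decimal) → 72 = 50 + 10 + 10 + 1 + 1 → LXXII (Roman numeral)
LXXII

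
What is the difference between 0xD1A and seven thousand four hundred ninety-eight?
Convert 0xD1A (hexadecimal) → 13×256 + 1×16 + 10 = 3354 (decimal)
Convert seven thousand four hundred ninety-eight (English words) → 7×1000 + 4×100 + 98 = 7498 (decimal)
Difference: |3354 - 7498| = 4144
4144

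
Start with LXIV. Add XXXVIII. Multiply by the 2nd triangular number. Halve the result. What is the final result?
Convert LXIV (Roman numeral) → 50 + 10 + 4 = 64 (decimal)
Start: 64
Convert XXXVIII (Roman numeral) → 10 + 10 + 10 + 5 + 1 + 1 + 1 = 38 (decimal)
64 + 38 = 102
Convert the 2nd triangular number (triangular index) → 2×3/2 = 3 (decimal)
102 × 3 = 306
306 ÷ 2 = 153
153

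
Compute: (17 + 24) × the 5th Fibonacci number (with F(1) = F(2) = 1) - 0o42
Convert the 5th Fibonacci number (with F(1) = F(2) = 1) (Fibonacci index) → 1, 1, 2, 3, 5 → 5 (decimal)
Convert 0o42 (octal) → 4×8 + 2 = 34 (decimal)
Expression in decimal: (17 + 24) × 5 - 34
Parentheses first: 17 + 24 = 41
Multiply: 41 × 5 = 205
Subtract: 205 - 34 = 171
171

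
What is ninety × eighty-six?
Convert ninety (English words) → 90 (decimal)
Convert eighty-six (English words) → 86 (decimal)
Compute 90 × 86 = 7740
7740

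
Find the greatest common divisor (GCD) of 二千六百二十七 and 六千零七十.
Convert 二千六百二十七 (Chinese numeral) → 2×1000 + 6×100 + 2×10 + 7 = 2627 (decimal)
Convert 六千零七十 (Chinese numeral) → 6×1000 + 7×10 = 6070 (decimal)
Compute gcd(2627, 6070) = 1
1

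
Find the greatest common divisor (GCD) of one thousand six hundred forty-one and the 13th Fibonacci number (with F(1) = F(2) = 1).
Convert one thousand six hundred forty-one (English words) → 1×1000 + 6×100 + 41 = 1641 (decimal)
Convert the 13th Fibonacci number (with F(1) = F(2) = 1) (Fibonacci index) → 1, 1, 2, 3, 5, 8, 13, 21, 34, 55, 89, 144, 233 → 233 (decimal)
Compute gcd(1641, 233) = 1
1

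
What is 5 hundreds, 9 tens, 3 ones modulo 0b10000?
Convert 5 hundreds, 9 tens, 3 ones (place-value notation) → 5×100 + 9×10 + 3 = 593 (decimal)
Convert 0b10000 (binary) → 16 (decimal)
Compute 593 mod 16 = 1
1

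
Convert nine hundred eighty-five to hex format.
Convert nine hundred eighty-five (English words) → 9×100 + 85 = 985 (decimal)
Convert 985 (decimal) → 985 = 3×256 + 13×16 + 9 → 0x3D9 (hexadecimal)
0x3D9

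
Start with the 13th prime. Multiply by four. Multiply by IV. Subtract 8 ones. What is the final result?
Convert the 13th prime (prime index) → 41 (decimal)
Start: 41
Convert four (English words) → 4 (decimal)
41 × 4 = 164
Convert IV (Roman numeral) → 4 (decimal)
164 × 4 = 656
Convert 8 ones (place-value notation) → 8 (decimal)
656 - 8 = 648
648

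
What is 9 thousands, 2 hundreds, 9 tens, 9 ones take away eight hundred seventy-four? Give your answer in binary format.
Convert 9 thousands, 2 hundreds, 9 tens, 9 ones (place-value notation) → 9×1000 + 2×100 + 9×10 + 9 = 9299 (decimal)
Convert eight hundred seventy-four (English words) → 8×100 + 74 = 874 (decimal)
Compute 9299 - 874 = 8425
Convert 8425 (decimal) → 8425 = 8192 + 128 + 64 + 32 + 8 + 1 → 0b10000011101001 (binary)
0b10000011101001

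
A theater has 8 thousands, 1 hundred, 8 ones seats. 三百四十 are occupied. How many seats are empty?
Convert 8 thousands, 1 hundred, 8 ones (place-value notation) → 8×1000 + 1×100 + 8 = 8108 (decimal)
Convert 三百四十 (Chinese numeral) → 3×100 + 4×10 = 340 (decimal)
Compute 8108 - 340 = 7768
7768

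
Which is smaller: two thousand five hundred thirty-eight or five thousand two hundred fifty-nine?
Convert two thousand five hundred thirty-eight (English words) → 2×1000 + 5×100 + 38 = 2538 (decimal)
Convert five thousand two hundred fifty-nine (English words) → 5×1000 + 2×100 + 59 = 5259 (decimal)
Compare 2538 vs 5259: smaller = 2538
2538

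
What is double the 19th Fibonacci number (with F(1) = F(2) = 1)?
The 19th Fibonacci number (with F(1) = F(2) = 1) = 4181
Compute 4181 × 2 = 8362
8362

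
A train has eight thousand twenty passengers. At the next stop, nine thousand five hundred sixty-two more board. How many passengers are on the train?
Convert eight thousand twenty (English words) → 8×1000 + 20 = 8020 (decimal)
Convert nine thousand five hundred sixty-two (English words) → 9×1000 + 5×100 + 62 = 9562 (decimal)
Compute 8020 + 9562 = 17582
17582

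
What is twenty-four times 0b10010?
Convert twenty-four (English words) → 24 (decimal)
Convert 0b10010 (binary) → 16 + 2 = 18 (decimal)
Compute 24 × 18 = 432
432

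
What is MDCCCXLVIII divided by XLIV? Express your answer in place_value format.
Convert MDCCCXLVIII (Roman numeral) → 1000 + 500 + 100 + 100 + 100 + 40 + 5 + 1 + 1 + 1 = 1848 (decimal)
Convert XLIV (Roman numeral) → 40 + 4 = 44 (decimal)
Compute 1848 ÷ 44 = 42
Convert 42 (decimal) → 42 = 4×10 + 2 → 4 tens, 2 ones (place-value notation)
4 tens, 2 ones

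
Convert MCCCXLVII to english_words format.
Convert MCCCXLVII (Roman numeral) → 1000 + 100 + 100 + 100 + 40 + 5 + 1 + 1 = 1347 (decimal)
Convert 1347 (decimal) → 1347 = 1×1000 + 3×100 + 47 → one thousand three hundred forty-seven (English words)
one thousand three hundred forty-seven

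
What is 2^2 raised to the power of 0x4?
Convert 2^2 (power) → 4 (decimal)
Convert 0x4 (hexadecimal) → 4 (decimal)
Compute 4 ^ 4 = 256
256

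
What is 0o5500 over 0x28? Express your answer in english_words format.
Convert 0o5500 (octal) → 5×512 + 5×64 = 2880 (decimal)
Convert 0x28 (hexadecimal) → 2×16 + 8 = 40 (decimal)
Compute 2880 ÷ 40 = 72
Convert 72 (decimal) → seventy-two (English words)
seventy-two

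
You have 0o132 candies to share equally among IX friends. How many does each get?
Convert 0o132 (octal) → 1×64 + 3×8 + 2 = 90 (decimal)
Convert IX (Roman numeral) → 9 (decimal)
Compute 90 ÷ 9 = 10
10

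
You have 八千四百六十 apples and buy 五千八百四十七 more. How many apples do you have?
Convert 八千四百六十 (Chinese numeral) → 8×1000 + 4×100 + 6×10 = 8460 (decimal)
Convert 五千八百四十七 (Chinese numeral) → 5×1000 + 8×100 + 4×10 + 7 = 5847 (decimal)
Compute 8460 + 5847 = 14307
14307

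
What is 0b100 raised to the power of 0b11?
Convert 0b100 (binary) → 4 (decimal)
Convert 0b11 (binary) → 2 + 1 = 3 (decimal)
Compute 4 ^ 3 = 64
64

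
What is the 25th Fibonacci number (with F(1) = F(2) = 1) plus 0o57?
The 25th Fibonacci number (with F(1) = F(2) = 1) = 75025
Convert 0o57 (octal) → 5×8 + 7 = 47 (decimal)
Compute 75025 + 47 = 75072
75072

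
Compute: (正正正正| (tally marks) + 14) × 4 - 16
Convert 正正正正| (tally marks) → 5 + 5 + 5 + 5 + 1 = 21 (decimal)
Expression in decimal: (21 + 14) × 4 - 16
Parentheses first: 21 + 14 = 35
Multiply: 35 × 4 = 140
Subtract: 140 - 16 = 124
124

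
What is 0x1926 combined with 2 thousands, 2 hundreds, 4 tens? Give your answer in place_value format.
Convert 0x1926 (hexadecimal) → 1×4096 + 9×256 + 2×16 + 6 = 6438 (decimal)
Convert 2 thousands, 2 hundreds, 4 tens (place-value notation) → 2×1000 + 2×100 + 4×10 = 2240 (decimal)
Compute 6438 + 2240 = 8678
Convert 8678 (decimal) → 8678 = 8×1000 + 6×100 + 7×10 + 8 → 8 thousands, 6 hundreds, 7 tens, 8 ones (place-value notation)
8 thousands, 6 hundreds, 7 tens, 8 ones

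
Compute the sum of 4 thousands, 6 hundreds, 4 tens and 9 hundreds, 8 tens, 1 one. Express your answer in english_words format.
Convert 4 thousands, 6 hundreds, 4 tens (place-value notation) → 4×1000 + 6×100 + 4×10 = 4640 (decimal)
Convert 9 hundreds, 8 tens, 1 one (place-value notation) → 9×100 + 8×10 + 1 = 981 (decimal)
Compute 4640 + 981 = 5621
Convert 5621 (decimal) → 5621 = 5×1000 + 6×100 + 21 → five thousand six hundred twenty-one (English words)
five thousand six hundred twenty-one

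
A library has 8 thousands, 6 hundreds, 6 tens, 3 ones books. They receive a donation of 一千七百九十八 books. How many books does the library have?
Convert 8 thousands, 6 hundreds, 6 tens, 3 ones (place-value notation) → 8×1000 + 6×100 + 6×10 + 3 = 8663 (decimal)
Convert 一千七百九十八 (Chinese numeral) → 1×1000 + 7×100 + 9×10 + 8 = 1798 (decimal)
Compute 8663 + 1798 = 10461
10461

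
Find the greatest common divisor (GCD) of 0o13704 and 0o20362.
Convert 0o13704 (octal) → 1×4096 + 3×512 + 7×64 + 4 = 6084 (decimal)
Convert 0o20362 (octal) → 2×4096 + 3×64 + 6×8 + 2 = 8434 (decimal)
Compute gcd(6084, 8434) = 2
2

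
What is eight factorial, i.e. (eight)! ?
Convert eight (English words) → 8 (decimal)
Compute 8! = 40320
40320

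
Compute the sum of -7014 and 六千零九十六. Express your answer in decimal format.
Convert 六千零九十六 (Chinese numeral) → 6×1000 + 9×10 + 6 = 6096 (decimal)
Compute -7014 + 6096 = -918
-918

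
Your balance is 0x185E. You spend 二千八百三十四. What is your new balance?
Convert 0x185E (hexadecimal) → 1×4096 + 8×256 + 5×16 + 14 = 6238 (decimal)
Convert 二千八百三十四 (Chinese numeral) → 2×1000 + 8×100 + 3×10 + 4 = 2834 (decimal)
Compute 6238 - 2834 = 3404
3404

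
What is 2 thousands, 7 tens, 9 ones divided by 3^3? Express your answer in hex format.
Convert 2 thousands, 7 tens, 9 ones (place-value notation) → 2×1000 + 7×10 + 9 = 2079 (decimal)
Convert 3^3 (power) → 27 (decimal)
Compute 2079 ÷ 27 = 77
Convert 77 (decimal) → 77 = 4×16 + 13 → 0x4D (hexadecimal)
0x4D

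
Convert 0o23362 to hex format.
Convert 0o23362 (octal) → 2×4096 + 3×512 + 3×64 + 6×8 + 2 = 9970 (decimal)
Convert 9970 (decimal) → 9970 = 2×4096 + 6×256 + 15×16 + 2 → 0x26F2 (hexadecimal)
0x26F2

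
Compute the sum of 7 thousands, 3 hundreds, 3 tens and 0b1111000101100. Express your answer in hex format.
Convert 7 thousands, 3 hundreds, 3 tens (place-value notation) → 7×1000 + 3×100 + 3×10 = 7330 (decimal)
Convert 0b1111000101100 (binary) → 4096 + 2048 + 1024 + 512 + 32 + 8 + 4 = 7724 (decimal)
Compute 7330 + 7724 = 15054
Convert 15054 (decimal) → 15054 = 3×4096 + 10×256 + 12×16 + 14 → 0x3ACE (hexadecimal)
0x3ACE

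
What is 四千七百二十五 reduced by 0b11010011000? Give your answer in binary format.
Convert 四千七百二十五 (Chinese numeral) → 4×1000 + 7×100 + 2×10 + 5 = 4725 (decimal)
Convert 0b11010011000 (binary) → 1024 + 512 + 128 + 16 + 8 = 1688 (decimal)
Compute 4725 - 1688 = 3037
Convert 3037 (decimal) → 3037 = 2048 + 512 + 256 + 128 + 64 + 16 + 8 + 4 + 1 → 0b101111011101 (binary)
0b101111011101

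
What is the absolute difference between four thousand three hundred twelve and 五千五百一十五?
Convert four thousand three hundred twelve (English words) → 4×1000 + 3×100 + 12 = 4312 (decimal)
Convert 五千五百一十五 (Chinese numeral) → 5×1000 + 5×100 + 1×10 + 5 = 5515 (decimal)
Compute |4312 - 5515| = 1203
1203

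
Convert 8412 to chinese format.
Convert 8412 (decimal) → 8412 = 8×1000 + 4×100 + 1×10 + 2 → 八千四百一十二 (Chinese numeral)
八千四百一十二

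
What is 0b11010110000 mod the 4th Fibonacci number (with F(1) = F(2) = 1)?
Convert 0b11010110000 (binary) → 1024 + 512 + 128 + 32 + 16 = 1712 (decimal)
Convert the 4th Fibonacci number (with F(1) = F(2) = 1) (Fibonacci index) → 1, 1, 2, 3 → 3 (decimal)
Compute 1712 mod 3 = 2
2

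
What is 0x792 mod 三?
Convert 0x792 (hexadecimal) → 7×256 + 9×16 + 2 = 1938 (decimal)
Convert 三 (Chinese numeral) → 3 (decimal)
Compute 1938 mod 3 = 0
0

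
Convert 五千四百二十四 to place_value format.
Convert 五千四百二十四 (Chinese numeral) → 5×1000 + 4×100 + 2×10 + 4 = 5424 (decimal)
Convert 5424 (decimal) → 5424 = 5×1000 + 4×100 + 2×10 + 4 → 5 thousands, 4 hundreds, 2 tens, 4 ones (place-value notation)
5 thousands, 4 hundreds, 2 tens, 4 ones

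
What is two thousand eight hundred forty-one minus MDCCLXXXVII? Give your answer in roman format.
Convert two thousand eight hundred forty-one (English words) → 2×1000 + 8×100 + 41 = 2841 (decimal)
Convert MDCCLXXXVII (Roman numeral) → 1000 + 500 + 100 + 100 + 50 + 10 + 10 + 10 + 5 + 1 + 1 = 1787 (decimal)
Compute 2841 - 1787 = 1054
Convert 1054 (decimal) → 1054 = 1000 + 50 + 4 → MLIV (Roman numeral)
MLIV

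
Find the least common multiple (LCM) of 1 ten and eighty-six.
Convert 1 ten (place-value notation) → 1×10 = 10 (decimal)
Convert eighty-six (English words) → 86 (decimal)
Compute lcm(10, 86) = 430
430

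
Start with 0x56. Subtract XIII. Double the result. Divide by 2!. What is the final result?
Convert 0x56 (hexadecimal) → 5×16 + 6 = 86 (decimal)
Start: 86
Convert XIII (Roman numeral) → 10 + 1 + 1 + 1 = 13 (decimal)
86 - 13 = 73
73 × 2 = 146
Convert 2! (factorial) → 2 (decimal)
146 ÷ 2 = 73
73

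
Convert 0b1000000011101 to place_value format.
Convert 0b1000000011101 (binary) → 4096 + 16 + 8 + 4 + 1 = 4125 (decimal)
Convert 4125 (decimal) → 4125 = 4×1000 + 1×100 + 2×10 + 5 → 4 thousands, 1 hundred, 2 tens, 5 ones (place-value notation)
4 thousands, 1 hundred, 2 tens, 5 ones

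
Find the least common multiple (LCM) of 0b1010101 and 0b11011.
Convert 0b1010101 (binary) → 64 + 16 + 4 + 1 = 85 (decimal)
Convert 0b11011 (binary) → 16 + 8 + 2 + 1 = 27 (decimal)
Compute lcm(85, 27) = 2295
2295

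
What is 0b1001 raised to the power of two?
Convert 0b1001 (binary) → 8 + 1 = 9 (decimal)
Convert two (English words) → 2 (decimal)
Compute 9 ^ 2 = 81
81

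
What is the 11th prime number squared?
The 11th prime number = 31
Compute 31² = 31 × 31 = 961
961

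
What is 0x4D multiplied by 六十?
Convert 0x4D (hexadecimal) → 4×16 + 13 = 77 (decimal)
Convert 六十 (Chinese numeral) → 6×10 = 60 (decimal)
Compute 77 × 60 = 4620
4620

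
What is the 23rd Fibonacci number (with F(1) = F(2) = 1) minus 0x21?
The 23rd Fibonacci number (with F(1) = F(2) = 1) = 28657
Convert 0x21 (hexadecimal) → 2×16 + 1 = 33 (decimal)
Compute 28657 - 33 = 28624
28624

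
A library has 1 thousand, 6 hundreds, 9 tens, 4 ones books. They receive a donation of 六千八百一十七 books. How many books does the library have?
Convert 1 thousand, 6 hundreds, 9 tens, 4 ones (place-value notation) → 1×1000 + 6×100 + 9×10 + 4 = 1694 (decimal)
Convert 六千八百一十七 (Chinese numeral) → 6×1000 + 8×100 + 1×10 + 7 = 6817 (decimal)
Compute 1694 + 6817 = 8511
8511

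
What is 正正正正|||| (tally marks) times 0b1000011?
Convert 正正正正|||| (tally marks) → 5 + 5 + 5 + 5 + 4 = 24 (decimal)
Convert 0b1000011 (binary) → 64 + 2 + 1 = 67 (decimal)
Compute 24 × 67 = 1608
1608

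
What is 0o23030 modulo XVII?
Convert 0o23030 (octal) → 2×4096 + 3×512 + 3×8 = 9752 (decimal)
Convert XVII (Roman numeral) → 10 + 5 + 1 + 1 = 17 (decimal)
Compute 9752 mod 17 = 11
11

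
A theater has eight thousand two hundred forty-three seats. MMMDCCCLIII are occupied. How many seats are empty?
Convert eight thousand two hundred forty-three (English words) → 8×1000 + 2×100 + 43 = 8243 (decimal)
Convert MMMDCCCLIII (Roman numeral) → 1000 + 1000 + 1000 + 500 + 100 + 100 + 100 + 50 + 1 + 1 + 1 = 3853 (decimal)
Compute 8243 - 3853 = 4390
4390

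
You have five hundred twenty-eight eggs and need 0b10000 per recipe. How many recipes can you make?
Convert five hundred twenty-eight (English words) → 5×100 + 28 = 528 (decimal)
Convert 0b10000 (binary) → 16 (decimal)
Compute 528 ÷ 16 = 33
33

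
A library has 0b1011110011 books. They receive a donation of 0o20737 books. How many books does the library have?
Convert 0b1011110011 (binary) → 512 + 128 + 64 + 32 + 16 + 2 + 1 = 755 (decimal)
Convert 0o20737 (octal) → 2×4096 + 7×64 + 3×8 + 7 = 8671 (decimal)
Compute 755 + 8671 = 9426
9426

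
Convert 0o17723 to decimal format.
Convert 0o17723 (octal) → 1×4096 + 7×512 + 7×64 + 2×8 + 3 = 8147 (decimal)
8147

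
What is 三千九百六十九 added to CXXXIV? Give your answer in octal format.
Convert 三千九百六十九 (Chinese numeral) → 3×1000 + 9×100 + 6×10 + 9 = 3969 (decimal)
Convert CXXXIV (Roman numeral) → 100 + 10 + 10 + 10 + 4 = 134 (decimal)
Compute 3969 + 134 = 4103
Convert 4103 (decimal) → 4103 = 1×4096 + 7 → 0o10007 (octal)
0o10007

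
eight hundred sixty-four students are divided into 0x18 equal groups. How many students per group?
Convert eight hundred sixty-four (English words) → 8×100 + 64 = 864 (decimal)
Convert 0x18 (hexadecimal) → 1×16 + 8 = 24 (decimal)
Compute 864 ÷ 24 = 36
36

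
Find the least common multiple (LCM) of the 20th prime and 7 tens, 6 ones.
Convert the 20th prime (prime index) → 71 (decimal)
Convert 7 tens, 6 ones (place-value notation) → 7×10 + 6 = 76 (decimal)
Compute lcm(71, 76) = 5396
5396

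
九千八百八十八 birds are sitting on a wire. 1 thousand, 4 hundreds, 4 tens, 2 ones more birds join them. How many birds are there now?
Convert 九千八百八十八 (Chinese numeral) → 9×1000 + 8×100 + 8×10 + 8 = 9888 (decimal)
Convert 1 thousand, 4 hundreds, 4 tens, 2 ones (place-value notation) → 1×1000 + 4×100 + 4×10 + 2 = 1442 (decimal)
Compute 9888 + 1442 = 11330
11330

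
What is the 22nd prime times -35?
Convert the 22nd prime (prime index) → 79 (decimal)
Compute 79 × -35 = -2765
-2765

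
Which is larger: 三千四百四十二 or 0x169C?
Convert 三千四百四十二 (Chinese numeral) → 3×1000 + 4×100 + 4×10 + 2 = 3442 (decimal)
Convert 0x169C (hexadecimal) → 1×4096 + 6×256 + 9×16 + 12 = 5788 (decimal)
Compare 3442 vs 5788: larger = 5788
5788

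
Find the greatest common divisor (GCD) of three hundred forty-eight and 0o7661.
Convert three hundred forty-eight (English words) → 3×100 + 48 = 348 (decimal)
Convert 0o7661 (octal) → 7×512 + 6×64 + 6×8 + 1 = 4017 (decimal)
Compute gcd(348, 4017) = 3
3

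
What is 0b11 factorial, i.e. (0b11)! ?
Convert 0b11 (binary) → 2 + 1 = 3 (decimal)
Compute 3! = 6
6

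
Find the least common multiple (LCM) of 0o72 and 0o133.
Convert 0o72 (octal) → 7×8 + 2 = 58 (decimal)
Convert 0o133 (octal) → 1×64 + 3×8 + 3 = 91 (decimal)
Compute lcm(58, 91) = 5278
5278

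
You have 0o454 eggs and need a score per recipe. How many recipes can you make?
Convert 0o454 (octal) → 4×64 + 5×8 + 4 = 300 (decimal)
Convert a score (colloquial) → 20 (decimal)
Compute 300 ÷ 20 = 15
15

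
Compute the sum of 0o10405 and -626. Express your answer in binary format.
Convert 0o10405 (octal) → 1×4096 + 4×64 + 5 = 4357 (decimal)
Compute 4357 + -626 = 3731
Convert 3731 (decimal) → 3731 = 2048 + 1024 + 512 + 128 + 16 + 2 + 1 → 0b111010010011 (binary)
0b111010010011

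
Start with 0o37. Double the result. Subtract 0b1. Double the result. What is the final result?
Convert 0o37 (octal) → 3×8 + 7 = 31 (decimal)
Start: 31
31 × 2 = 62
Convert 0b1 (binary) → 1 (decimal)
62 - 1 = 61
61 × 2 = 122
122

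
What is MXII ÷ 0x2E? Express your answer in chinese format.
Convert MXII (Roman numeral) → 1000 + 10 + 1 + 1 = 1012 (decimal)
Convert 0x2E (hexadecimal) → 2×16 + 14 = 46 (decimal)
Compute 1012 ÷ 46 = 22
Convert 22 (decimal) → 22 = 2×10 + 2 → 二十二 (Chinese numeral)
二十二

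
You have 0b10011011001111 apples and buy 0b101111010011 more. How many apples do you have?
Convert 0b10011011001111 (binary) → 8192 + 1024 + 512 + 128 + 64 + 8 + 4 + 2 + 1 = 9935 (decimal)
Convert 0b101111010011 (binary) → 2048 + 512 + 256 + 128 + 64 + 16 + 2 + 1 = 3027 (decimal)
Compute 9935 + 3027 = 12962
12962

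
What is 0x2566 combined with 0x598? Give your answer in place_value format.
Convert 0x2566 (hexadecimal) → 2×4096 + 5×256 + 6×16 + 6 = 9574 (decimal)
Convert 0x598 (hexadecimal) → 5×256 + 9×16 + 8 = 1432 (decimal)
Compute 9574 + 1432 = 11006
Convert 11006 (decimal) → 11006 = 11×1000 + 6 → 11 thousands, 6 ones (place-value notation)
11 thousands, 6 ones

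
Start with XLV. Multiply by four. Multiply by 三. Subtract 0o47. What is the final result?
Convert XLV (Roman numeral) → 40 + 5 = 45 (decimal)
Start: 45
Convert four (English words) → 4 (decimal)
45 × 4 = 180
Convert 三 (Chinese numeral) → 3 (decimal)
180 × 3 = 540
Convert 0o47 (octal) → 4×8 + 7 = 39 (decimal)
540 - 39 = 501
501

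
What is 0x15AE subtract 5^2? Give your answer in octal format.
Convert 0x15AE (hexadecimal) → 1×4096 + 5×256 + 10×16 + 14 = 5550 (decimal)
Convert 5^2 (power) → 25 (decimal)
Compute 5550 - 25 = 5525
Convert 5525 (decimal) → 5525 = 1×4096 + 2×512 + 6×64 + 2×8 + 5 → 0o12625 (octal)
0o12625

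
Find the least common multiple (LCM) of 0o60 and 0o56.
Convert 0o60 (octal) → 6×8 = 48 (decimal)
Convert 0o56 (octal) → 5×8 + 6 = 46 (decimal)
Compute lcm(48, 46) = 1104
1104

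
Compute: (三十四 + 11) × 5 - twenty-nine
Convert 三十四 (Chinese numeral) → 3×10 + 4 = 34 (decimal)
Convert twenty-nine (English words) → 29 (decimal)
Expression in decimal: (34 + 11) × 5 - 29
Parentheses first: 34 + 11 = 45
Multiply: 45 × 5 = 225
Subtract: 225 - 29 = 196
196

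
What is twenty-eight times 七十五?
Convert twenty-eight (English words) → 28 (decimal)
Convert 七十五 (Chinese numeral) → 7×10 + 5 = 75 (decimal)
Compute 28 × 75 = 2100
2100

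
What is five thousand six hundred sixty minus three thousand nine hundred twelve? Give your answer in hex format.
Convert five thousand six hundred sixty (English words) → 5×1000 + 6×100 + 60 = 5660 (decimal)
Convert three thousand nine hundred twelve (English words) → 3×1000 + 9×100 + 12 = 3912 (decimal)
Compute 5660 - 3912 = 1748
Convert 1748 (decimal) → 1748 = 6×256 + 13×16 + 4 → 0x6D4 (hexadecimal)
0x6D4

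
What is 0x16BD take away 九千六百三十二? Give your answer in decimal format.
Convert 0x16BD (hexadecimal) → 1×4096 + 6×256 + 11×16 + 13 = 5821 (decimal)
Convert 九千六百三十二 (Chinese numeral) → 9×1000 + 6×100 + 3×10 + 2 = 9632 (decimal)
Compute 5821 - 9632 = -3811
-3811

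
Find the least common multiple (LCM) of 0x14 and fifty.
Convert 0x14 (hexadecimal) → 1×16 + 4 = 20 (decimal)
Convert fifty (English words) → 50 (decimal)
Compute lcm(20, 50) = 100
100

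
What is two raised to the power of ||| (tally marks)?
Convert two (English words) → 2 (decimal)
Convert ||| (tally marks) → 3 (decimal)
Compute 2 ^ 3 = 8
8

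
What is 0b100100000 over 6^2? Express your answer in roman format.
Convert 0b100100000 (binary) → 256 + 32 = 288 (decimal)
Convert 6^2 (power) → 36 (decimal)
Compute 288 ÷ 36 = 8
Convert 8 (decimal) → 8 = 5 + 1 + 1 + 1 → VIII (Roman numeral)
VIII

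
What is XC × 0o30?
Convert XC (Roman numeral) → 90 (decimal)
Convert 0o30 (octal) → 3×8 = 24 (decimal)
Compute 90 × 24 = 2160
2160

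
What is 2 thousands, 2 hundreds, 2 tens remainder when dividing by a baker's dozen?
Convert 2 thousands, 2 hundreds, 2 tens (place-value notation) → 2×1000 + 2×100 + 2×10 = 2220 (decimal)
Convert a baker's dozen (colloquial) → 13 (decimal)
Compute 2220 mod 13 = 10
10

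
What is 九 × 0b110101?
Convert 九 (Chinese numeral) → 9 (decimal)
Convert 0b110101 (binary) → 32 + 16 + 4 + 1 = 53 (decimal)
Compute 9 × 53 = 477
477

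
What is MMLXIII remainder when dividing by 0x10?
Convert MMLXIII (Roman numeral) → 1000 + 1000 + 50 + 10 + 1 + 1 + 1 = 2063 (decimal)
Convert 0x10 (hexadecimal) → 1×16 = 16 (decimal)
Compute 2063 mod 16 = 15
15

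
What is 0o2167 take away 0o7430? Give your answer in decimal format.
Convert 0o2167 (octal) → 2×512 + 1×64 + 6×8 + 7 = 1143 (decimal)
Convert 0o7430 (octal) → 7×512 + 4×64 + 3×8 = 3864 (decimal)
Compute 1143 - 3864 = -2721
-2721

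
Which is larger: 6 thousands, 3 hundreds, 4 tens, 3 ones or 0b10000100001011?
Convert 6 thousands, 3 hundreds, 4 tens, 3 ones (place-value notation) → 6×1000 + 3×100 + 4×10 + 3 = 6343 (decimal)
Convert 0b10000100001011 (binary) → 8192 + 256 + 8 + 2 + 1 = 8459 (decimal)
Compare 6343 vs 8459: larger = 8459
8459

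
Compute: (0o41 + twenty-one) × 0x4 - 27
Convert 0o41 (octal) → 4×8 + 1 = 33 (decimal)
Convert twenty-one (English words) → 21 (decimal)
Convert 0x4 (hexadecimal) → 4 (decimal)
Expression in decimal: (33 + 21) × 4 - 27
Parentheses first: 33 + 21 = 54
Multiply: 54 × 4 = 216
Subtract: 216 - 27 = 189
189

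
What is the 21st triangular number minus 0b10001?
The 21st triangular number = 21×22/2 = 231
Convert 0b10001 (binary) → 16 + 1 = 17 (decimal)
Compute 231 - 17 = 214
214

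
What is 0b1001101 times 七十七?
Convert 0b1001101 (binary) → 64 + 8 + 4 + 1 = 77 (decimal)
Convert 七十七 (Chinese numeral) → 7×10 + 7 = 77 (decimal)
Compute 77 × 77 = 5929
5929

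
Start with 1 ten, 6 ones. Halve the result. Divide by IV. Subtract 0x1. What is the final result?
Convert 1 ten, 6 ones (place-value notation) → 1×10 + 6 = 16 (decimal)
Start: 16
16 ÷ 2 = 8
Convert IV (Roman numeral) → 4 (decimal)
8 ÷ 4 = 2
Convert 0x1 (hexadecimal) → 1 (decimal)
2 - 1 = 1
1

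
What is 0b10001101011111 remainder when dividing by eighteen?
Convert 0b10001101011111 (binary) → 8192 + 512 + 256 + 64 + 16 + 8 + 4 + 2 + 1 = 9055 (decimal)
Convert eighteen (English words) → 18 (decimal)
Compute 9055 mod 18 = 1
1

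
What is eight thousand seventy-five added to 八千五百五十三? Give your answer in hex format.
Convert eight thousand seventy-five (English words) → 8×1000 + 75 = 8075 (decimal)
Convert 八千五百五十三 (Chinese numeral) → 8×1000 + 5×100 + 5×10 + 3 = 8553 (decimal)
Compute 8075 + 8553 = 16628
Convert 16628 (decimal) → 16628 = 4×4096 + 15×16 + 4 → 0x40F4 (hexadecimal)
0x40F4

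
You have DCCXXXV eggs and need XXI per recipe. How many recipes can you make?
Convert DCCXXXV (Roman numeral) → 500 + 100 + 100 + 10 + 10 + 10 + 5 = 735 (decimal)
Convert XXI (Roman numeral) → 10 + 10 + 1 = 21 (decimal)
Compute 735 ÷ 21 = 35
35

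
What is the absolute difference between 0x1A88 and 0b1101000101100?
Convert 0x1A88 (hexadecimal) → 1×4096 + 10×256 + 8×16 + 8 = 6792 (decimal)
Convert 0b1101000101100 (binary) → 4096 + 2048 + 512 + 32 + 8 + 4 = 6700 (decimal)
Compute |6792 - 6700| = 92
92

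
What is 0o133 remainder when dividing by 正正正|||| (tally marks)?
Convert 0o133 (octal) → 1×64 + 3×8 + 3 = 91 (decimal)
Convert 正正正|||| (tally marks) → 5 + 5 + 5 + 4 = 19 (decimal)
Compute 91 mod 19 = 15
15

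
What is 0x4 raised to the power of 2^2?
Convert 0x4 (hexadecimal) → 4 (decimal)
Convert 2^2 (power) → 4 (decimal)
Compute 4 ^ 4 = 256
256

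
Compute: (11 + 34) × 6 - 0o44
Convert 0o44 (octal) → 4×8 + 4 = 36 (decimal)
Expression in decimal: (11 + 34) × 6 - 36
Parentheses first: 11 + 34 = 45
Multiply: 45 × 6 = 270
Subtract: 270 - 36 = 234
234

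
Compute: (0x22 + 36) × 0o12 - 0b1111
Convert 0x22 (hexadecimal) → 2×16 + 2 = 34 (decimal)
Convert 0o12 (octal) → 1×8 + 2 = 10 (decimal)
Convert 0b1111 (binary) → 8 + 4 + 2 + 1 = 15 (decimal)
Expression in decimal: (34 + 36) × 10 - 15
Parentheses first: 34 + 36 = 70
Multiply: 70 × 10 = 700
Subtract: 700 - 15 = 685
685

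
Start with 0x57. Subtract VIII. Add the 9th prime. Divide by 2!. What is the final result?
Convert 0x57 (hexadecimal) → 5×16 + 7 = 87 (decimal)
Start: 87
Convert VIII (Roman numeral) → 5 + 1 + 1 + 1 = 8 (decimal)
87 - 8 = 79
Convert the 9th prime (prime index) → 23 (decimal)
79 + 23 = 102
Convert 2! (factorial) → 2 (decimal)
102 ÷ 2 = 51
51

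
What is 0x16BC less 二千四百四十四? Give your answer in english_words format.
Convert 0x16BC (hexadecimal) → 1×4096 + 6×256 + 11×16 + 12 = 5820 (decimal)
Convert 二千四百四十四 (Chinese numeral) → 2×1000 + 4×100 + 4×10 + 4 = 2444 (decimal)
Compute 5820 - 2444 = 3376
Convert 3376 (decimal) → 3376 = 3×1000 + 3×100 + 76 → three thousand three hundred seventy-six (English words)
three thousand three hundred seventy-six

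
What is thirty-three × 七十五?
Convert thirty-three (English words) → 33 (decimal)
Convert 七十五 (Chinese numeral) → 7×10 + 5 = 75 (decimal)
Compute 33 × 75 = 2475
2475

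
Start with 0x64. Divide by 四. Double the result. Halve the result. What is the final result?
Convert 0x64 (hexadecimal) → 6×16 + 4 = 100 (decimal)
Start: 100
Convert 四 (Chinese numeral) → 4 (decimal)
100 ÷ 4 = 25
25 × 2 = 50
50 ÷ 2 = 25
25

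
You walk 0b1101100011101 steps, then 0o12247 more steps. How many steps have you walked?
Convert 0b1101100011101 (binary) → 4096 + 2048 + 512 + 256 + 16 + 8 + 4 + 1 = 6941 (decimal)
Convert 0o12247 (octal) → 1×4096 + 2×512 + 2×64 + 4×8 + 7 = 5287 (decimal)
Compute 6941 + 5287 = 12228
12228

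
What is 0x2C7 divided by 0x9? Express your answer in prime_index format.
Convert 0x2C7 (hexadecimal) → 2×256 + 12×16 + 7 = 711 (decimal)
Convert 0x9 (hexadecimal) → 9 (decimal)
Compute 711 ÷ 9 = 79
Convert 79 (decimal) → the 22nd prime (prime index)
the 22nd prime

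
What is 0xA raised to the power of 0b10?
Convert 0xA (hexadecimal) → 10 (decimal)
Convert 0b10 (binary) → 2 (decimal)
Compute 10 ^ 2 = 100
100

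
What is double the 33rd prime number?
The 33rd prime number = 137
Compute 137 × 2 = 274
274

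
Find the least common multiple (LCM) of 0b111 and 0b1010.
Convert 0b111 (binary) → 4 + 2 + 1 = 7 (decimal)
Convert 0b1010 (binary) → 8 + 2 = 10 (decimal)
Compute lcm(7, 10) = 70
70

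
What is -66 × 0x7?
Convert 0x7 (hexadecimal) → 7 (decimal)
Compute -66 × 7 = -462
-462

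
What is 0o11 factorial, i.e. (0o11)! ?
Convert 0o11 (octal) → 1×8 + 1 = 9 (decimal)
Compute 9! = 362880
362880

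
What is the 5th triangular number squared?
The 5th triangular number = 5×6/2 = 15
Compute 15² = 15 × 15 = 225
225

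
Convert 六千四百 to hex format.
Convert 六千四百 (Chinese numeral) → 6×1000 + 4×100 = 6400 (decimal)
Convert 6400 (decimal) → 6400 = 1×4096 + 9×256 → 0x1900 (hexadecimal)
0x1900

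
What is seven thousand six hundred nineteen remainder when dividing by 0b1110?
Convert seven thousand six hundred nineteen (English words) → 7×1000 + 6×100 + 19 = 7619 (decimal)
Convert 0b1110 (binary) → 8 + 4 + 2 = 14 (decimal)
Compute 7619 mod 14 = 3
3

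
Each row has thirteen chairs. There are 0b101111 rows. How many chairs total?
Convert thirteen (English words) → 13 (decimal)
Convert 0b101111 (binary) → 32 + 8 + 4 + 2 + 1 = 47 (decimal)
Compute 13 × 47 = 611
611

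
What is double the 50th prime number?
The 50th prime number = 229
Compute 229 × 2 = 458
458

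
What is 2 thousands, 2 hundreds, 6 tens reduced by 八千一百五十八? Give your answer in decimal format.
Convert 2 thousands, 2 hundreds, 6 tens (place-value notation) → 2×1000 + 2×100 + 6×10 = 2260 (decimal)
Convert 八千一百五十八 (Chinese numeral) → 8×1000 + 1×100 + 5×10 + 8 = 8158 (decimal)
Compute 2260 - 8158 = -5898
-5898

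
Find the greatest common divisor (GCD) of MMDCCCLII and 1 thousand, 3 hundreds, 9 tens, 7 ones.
Convert MMDCCCLII (Roman numeral) → 1000 + 1000 + 500 + 100 + 100 + 100 + 50 + 1 + 1 = 2852 (decimal)
Convert 1 thousand, 3 hundreds, 9 tens, 7 ones (place-value notation) → 1×1000 + 3×100 + 9×10 + 7 = 1397 (decimal)
Compute gcd(2852, 1397) = 1
1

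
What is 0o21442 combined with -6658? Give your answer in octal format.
Convert 0o21442 (octal) → 2×4096 + 1×512 + 4×64 + 4×8 + 2 = 8994 (decimal)
Compute 8994 + -6658 = 2336
Convert 2336 (decimal) → 2336 = 4×512 + 4×64 + 4×8 → 0o4440 (octal)
0o4440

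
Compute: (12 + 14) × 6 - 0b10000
Convert 0b10000 (binary) → 16 (decimal)
Expression in decimal: (12 + 14) × 6 - 16
Parentheses first: 12 + 14 = 26
Multiply: 26 × 6 = 156
Subtract: 156 - 16 = 140
140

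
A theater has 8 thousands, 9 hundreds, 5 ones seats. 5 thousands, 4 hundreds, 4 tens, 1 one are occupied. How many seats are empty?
Convert 8 thousands, 9 hundreds, 5 ones (place-value notation) → 8×1000 + 9×100 + 5 = 8905 (decimal)
Convert 5 thousands, 4 hundreds, 4 tens, 1 one (place-value notation) → 5×1000 + 4×100 + 4×10 + 1 = 5441 (decimal)
Compute 8905 - 5441 = 3464
3464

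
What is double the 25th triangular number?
The 25th triangular number = 25×26/2 = 325
Compute 325 × 2 = 650
650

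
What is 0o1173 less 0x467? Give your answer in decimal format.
Convert 0o1173 (octal) → 1×512 + 1×64 + 7×8 + 3 = 635 (decimal)
Convert 0x467 (hexadecimal) → 4×256 + 6×16 + 7 = 1127 (decimal)
Compute 635 - 1127 = -492
-492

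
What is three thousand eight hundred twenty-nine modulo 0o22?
Convert three thousand eight hundred twenty-nine (English words) → 3×1000 + 8×100 + 29 = 3829 (decimal)
Convert 0o22 (octal) → 2×8 + 2 = 18 (decimal)
Compute 3829 mod 18 = 13
13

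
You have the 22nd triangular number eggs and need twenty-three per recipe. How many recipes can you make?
Convert the 22nd triangular number (triangular index) → 22×23/2 = 253 (decimal)
Convert twenty-three (English words) → 23 (decimal)
Compute 253 ÷ 23 = 11
11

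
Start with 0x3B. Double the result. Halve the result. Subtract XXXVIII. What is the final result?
Convert 0x3B (hexadecimal) → 3×16 + 11 = 59 (decimal)
Start: 59
59 × 2 = 118
118 ÷ 2 = 59
Convert XXXVIII (Roman numeral) → 10 + 10 + 10 + 5 + 1 + 1 + 1 = 38 (decimal)
59 - 38 = 21
21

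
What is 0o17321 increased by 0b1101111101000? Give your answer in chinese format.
Convert 0o17321 (octal) → 1×4096 + 7×512 + 3×64 + 2×8 + 1 = 7889 (decimal)
Convert 0b1101111101000 (binary) → 4096 + 2048 + 512 + 256 + 128 + 64 + 32 + 8 = 7144 (decimal)
Compute 7889 + 7144 = 15033
Convert 15033 (decimal) → 15033 = 1×10000 + 5×1000 + 3×10 + 3 → 一万五千零三十三 (Chinese numeral)
一万五千零三十三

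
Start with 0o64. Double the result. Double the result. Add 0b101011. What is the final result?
Convert 0o64 (octal) → 6×8 + 4 = 52 (decimal)
Start: 52
52 × 2 = 104
104 × 2 = 208
Convert 0b101011 (binary) → 32 + 8 + 2 + 1 = 43 (decimal)
208 + 43 = 251
251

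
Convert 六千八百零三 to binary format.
Convert 六千八百零三 (Chinese numeral) → 6×1000 + 8×100 + 3 = 6803 (decimal)
Convert 6803 (decimal) → 6803 = 4096 + 2048 + 512 + 128 + 16 + 2 + 1 → 0b1101010010011 (binary)
0b1101010010011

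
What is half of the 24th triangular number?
The 24th triangular number = 24×25/2 = 300
Compute 300 ÷ 2 = 150
150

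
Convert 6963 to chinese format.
Convert 6963 (decimal) → 6963 = 6×1000 + 9×100 + 6×10 + 3 → 六千九百六十三 (Chinese numeral)
六千九百六十三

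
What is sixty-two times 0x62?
Convert sixty-two (English words) → 62 (decimal)
Convert 0x62 (hexadecimal) → 6×16 + 2 = 98 (decimal)
Compute 62 × 98 = 6076
6076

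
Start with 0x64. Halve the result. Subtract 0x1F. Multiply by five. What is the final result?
Convert 0x64 (hexadecimal) → 6×16 + 4 = 100 (decimal)
Start: 100
100 ÷ 2 = 50
Convert 0x1F (hexadecimal) → 1×16 + 15 = 31 (decimal)
50 - 31 = 19
Convert five (English words) → 5 (decimal)
19 × 5 = 95
95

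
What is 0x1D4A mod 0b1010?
Convert 0x1D4A (hexadecimal) → 1×4096 + 13×256 + 4×16 + 10 = 7498 (decimal)
Convert 0b1010 (binary) → 8 + 2 = 10 (decimal)
Compute 7498 mod 10 = 8
8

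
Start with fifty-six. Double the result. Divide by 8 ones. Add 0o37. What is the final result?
Convert fifty-six (English words) → 56 (decimal)
Start: 56
56 × 2 = 112
Convert 8 ones (place-value notation) → 8 (decimal)
112 ÷ 8 = 14
Convert 0o37 (octal) → 3×8 + 7 = 31 (decimal)
14 + 31 = 45
45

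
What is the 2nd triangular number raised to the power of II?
Convert the 2nd triangular number (triangular index) → 2×3/2 = 3 (decimal)
Convert II (Roman numeral) → 1 + 1 = 2 (decimal)
Compute 3 ^ 2 = 9
9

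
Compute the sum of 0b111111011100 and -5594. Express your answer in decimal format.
Convert 0b111111011100 (binary) → 2048 + 1024 + 512 + 256 + 128 + 64 + 16 + 8 + 4 = 4060 (decimal)
Compute 4060 + -5594 = -1534
-1534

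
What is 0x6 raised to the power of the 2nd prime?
Convert 0x6 (hexadecimal) → 6 (decimal)
Convert the 2nd prime (prime index) → 3 (decimal)
Compute 6 ^ 3 = 216
216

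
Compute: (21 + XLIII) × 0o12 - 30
Convert XLIII (Roman numeral) → 40 + 1 + 1 + 1 = 43 (decimal)
Convert 0o12 (octal) → 1×8 + 2 = 10 (decimal)
Expression in decimal: (21 + 43) × 10 - 30
Parentheses first: 21 + 43 = 64
Multiply: 64 × 10 = 640
Subtract: 640 - 30 = 610
610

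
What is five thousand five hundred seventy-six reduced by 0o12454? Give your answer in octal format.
Convert five thousand five hundred seventy-six (English words) → 5×1000 + 5×100 + 76 = 5576 (decimal)
Convert 0o12454 (octal) → 1×4096 + 2×512 + 4×64 + 5×8 + 4 = 5420 (decimal)
Compute 5576 - 5420 = 156
Convert 156 (decimal) → 156 = 2×64 + 3×8 + 4 → 0o234 (octal)
0o234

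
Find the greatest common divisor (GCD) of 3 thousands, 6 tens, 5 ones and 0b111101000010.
Convert 3 thousands, 6 tens, 5 ones (place-value notation) → 3×1000 + 6×10 + 5 = 3065 (decimal)
Convert 0b111101000010 (binary) → 2048 + 1024 + 512 + 256 + 64 + 2 = 3906 (decimal)
Compute gcd(3065, 3906) = 1
1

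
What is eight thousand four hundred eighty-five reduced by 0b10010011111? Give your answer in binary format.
Convert eight thousand four hundred eighty-five (English words) → 8×1000 + 4×100 + 85 = 8485 (decimal)
Convert 0b10010011111 (binary) → 1024 + 128 + 16 + 8 + 4 + 2 + 1 = 1183 (decimal)
Compute 8485 - 1183 = 7302
Convert 7302 (decimal) → 7302 = 4096 + 2048 + 1024 + 128 + 4 + 2 → 0b1110010000110 (binary)
0b1110010000110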